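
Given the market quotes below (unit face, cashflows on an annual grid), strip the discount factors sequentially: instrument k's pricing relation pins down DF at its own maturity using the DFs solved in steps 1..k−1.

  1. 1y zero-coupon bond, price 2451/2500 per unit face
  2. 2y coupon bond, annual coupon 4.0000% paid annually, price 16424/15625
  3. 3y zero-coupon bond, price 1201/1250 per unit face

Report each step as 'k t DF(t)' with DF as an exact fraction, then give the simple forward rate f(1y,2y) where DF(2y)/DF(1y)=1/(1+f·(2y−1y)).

step 1 [1y] zero: DF = P = 2451/2500 ≈ 0.980400
step 2 [2y] bond c/1=1/25: DF=(16424/15625 − 1/25·(0.980400))/(1+1/25) = 973/1000 ≈ 0.973000
step 3 [3y] zero: DF = P = 1201/1250 ≈ 0.960800

1 1 2451/2500
2 2 973/1000
3 3 1201/1250
f(1y,2y) = ((2451/2500)/(973/1000) − 1)/(1) = 37/4865 ≈ 0.7605%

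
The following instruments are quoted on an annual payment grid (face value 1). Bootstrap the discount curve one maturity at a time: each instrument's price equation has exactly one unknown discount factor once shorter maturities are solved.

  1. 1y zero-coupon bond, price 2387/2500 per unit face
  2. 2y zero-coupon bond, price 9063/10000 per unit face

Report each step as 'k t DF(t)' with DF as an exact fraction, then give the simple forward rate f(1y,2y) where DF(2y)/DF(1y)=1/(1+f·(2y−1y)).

step 1 [1y] zero: DF = P = 2387/2500 ≈ 0.954800
step 2 [2y] zero: DF = P = 9063/10000 ≈ 0.906300

1 1 2387/2500
2 2 9063/10000
f(1y,2y) = ((2387/2500)/(9063/10000) − 1)/(1) = 485/9063 ≈ 5.3514%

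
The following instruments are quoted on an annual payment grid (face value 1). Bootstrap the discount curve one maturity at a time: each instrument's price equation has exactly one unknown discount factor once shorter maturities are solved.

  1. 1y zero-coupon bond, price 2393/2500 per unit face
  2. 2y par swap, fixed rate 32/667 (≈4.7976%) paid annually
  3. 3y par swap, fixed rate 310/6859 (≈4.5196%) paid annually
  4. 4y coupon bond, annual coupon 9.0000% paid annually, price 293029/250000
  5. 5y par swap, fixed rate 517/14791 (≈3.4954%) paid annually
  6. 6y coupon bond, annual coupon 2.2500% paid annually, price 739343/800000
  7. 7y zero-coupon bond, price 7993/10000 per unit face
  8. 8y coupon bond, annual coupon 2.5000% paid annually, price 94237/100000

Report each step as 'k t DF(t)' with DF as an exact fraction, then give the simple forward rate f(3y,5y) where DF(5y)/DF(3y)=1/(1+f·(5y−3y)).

step 1 [1y] zero: DF = P = 2393/2500 ≈ 0.957200
step 2 [2y] swap r/1=32/667: DF=(1 − 32/667·(0.957200))/(1+32/667) = 569/625 ≈ 0.910400
step 3 [3y] swap r/1=310/6859: DF=(1 − 310/6859·(0.957200+0.910400))/(1+310/6859) = 219/250 ≈ 0.876000
step 4 [4y] bond c/1=9/100: DF=(293029/250000 − 9/100·(0.957200+0.910400+0.876000))/(1+9/100) = 1061/1250 ≈ 0.848800
step 5 [5y] swap r/1=517/14791: DF=(1 − 517/14791·(0.957200+0.910400+0.876000+0.848800))/(1+517/14791) = 8449/10000 ≈ 0.844900
step 6 [6y] bond c/1=9/400: DF=(739343/800000 − 9/400·(0.957200+0.910400+0.876000+0.848800+0.844900))/(1+9/400) = 4031/5000 ≈ 0.806200
step 7 [7y] zero: DF = P = 7993/10000 ≈ 0.799300
step 8 [8y] bond c/1=1/40: DF=(94237/100000 − 1/40·(0.957200+0.910400+0.876000+0.848800+0.844900+0.806200+0.799300))/(1+1/40) = 193/250 ≈ 0.772000

1 1 2393/2500
2 2 569/625
3 3 219/250
4 4 1061/1250
5 5 8449/10000
6 6 4031/5000
7 7 7993/10000
8 8 193/250
f(3y,5y) = ((219/250)/(8449/10000) − 1)/(2) = 311/16898 ≈ 1.8405%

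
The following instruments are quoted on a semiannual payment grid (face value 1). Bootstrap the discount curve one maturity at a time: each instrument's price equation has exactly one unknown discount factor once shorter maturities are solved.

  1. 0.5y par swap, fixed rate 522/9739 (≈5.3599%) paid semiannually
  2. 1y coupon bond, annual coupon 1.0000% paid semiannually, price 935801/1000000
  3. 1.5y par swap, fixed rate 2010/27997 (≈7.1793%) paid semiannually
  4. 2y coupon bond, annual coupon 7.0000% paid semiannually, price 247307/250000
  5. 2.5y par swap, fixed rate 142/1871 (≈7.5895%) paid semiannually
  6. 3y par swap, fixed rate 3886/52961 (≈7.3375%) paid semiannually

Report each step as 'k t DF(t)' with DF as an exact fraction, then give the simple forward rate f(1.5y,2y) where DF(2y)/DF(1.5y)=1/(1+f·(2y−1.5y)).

1 1/2 9739/10000
2 1 9263/10000
3 3/2 1799/2000
4 2 8611/10000
5 5/2 1037/1250
6 3 8057/10000
f(1.5y,2y) = ((1799/2000)/(8611/10000) − 1)/(1/2) = 768/8611 ≈ 8.9188%

step 1 [0.5y] swap r/2=261/9739: DF=(1 − 261/9739·(0))/(1+261/9739) = 9739/10000 ≈ 0.973900
step 2 [1y] bond c/2=1/200: DF=(935801/1000000 − 1/200·(0.973900))/(1+1/200) = 9263/10000 ≈ 0.926300
step 3 [1.5y] swap r/2=1005/27997: DF=(1 − 1005/27997·(0.973900+0.926300))/(1+1005/27997) = 1799/2000 ≈ 0.899500
step 4 [2y] bond c/2=7/200: DF=(247307/250000 − 7/200·(0.973900+0.926300+0.899500))/(1+7/200) = 8611/10000 ≈ 0.861100
step 5 [2.5y] swap r/2=71/1871: DF=(1 − 71/1871·(0.973900+0.926300+0.899500+0.861100))/(1+71/1871) = 1037/1250 ≈ 0.829600
step 6 [3y] swap r/2=1943/52961: DF=(1 − 1943/52961·(0.973900+0.926300+0.899500+0.861100+0.829600))/(1+1943/52961) = 8057/10000 ≈ 0.805700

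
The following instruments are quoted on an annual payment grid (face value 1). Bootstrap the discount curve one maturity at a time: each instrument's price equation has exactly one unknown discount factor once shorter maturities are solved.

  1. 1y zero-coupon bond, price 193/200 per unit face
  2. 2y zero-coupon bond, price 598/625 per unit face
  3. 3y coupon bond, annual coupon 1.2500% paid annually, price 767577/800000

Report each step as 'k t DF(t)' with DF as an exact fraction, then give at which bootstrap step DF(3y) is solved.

1 1 193/200
2 2 598/625
3 3 9239/10000
DF(3y) is solved at step 3

step 1 [1y] zero: DF = P = 193/200 ≈ 0.965000
step 2 [2y] zero: DF = P = 598/625 ≈ 0.956800
step 3 [3y] bond c/1=1/80: DF=(767577/800000 − 1/80·(0.965000+0.956800))/(1+1/80) = 9239/10000 ≈ 0.923900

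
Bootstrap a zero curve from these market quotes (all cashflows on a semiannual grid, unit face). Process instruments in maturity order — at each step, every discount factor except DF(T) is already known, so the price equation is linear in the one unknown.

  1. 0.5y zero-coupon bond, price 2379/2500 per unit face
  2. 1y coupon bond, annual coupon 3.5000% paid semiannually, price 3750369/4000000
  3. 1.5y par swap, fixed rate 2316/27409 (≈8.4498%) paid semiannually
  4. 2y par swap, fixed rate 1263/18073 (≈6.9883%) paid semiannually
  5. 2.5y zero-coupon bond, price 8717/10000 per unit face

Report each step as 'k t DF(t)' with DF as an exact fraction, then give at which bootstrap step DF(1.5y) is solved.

1 1/2 2379/2500
2 1 9051/10000
3 3/2 4421/5000
4 2 8737/10000
5 5/2 8717/10000
DF(1.5y) is solved at step 3

step 1 [0.5y] zero: DF = P = 2379/2500 ≈ 0.951600
step 2 [1y] bond c/2=7/400: DF=(3750369/4000000 − 7/400·(0.951600))/(1+7/400) = 9051/10000 ≈ 0.905100
step 3 [1.5y] swap r/2=1158/27409: DF=(1 − 1158/27409·(0.951600+0.905100))/(1+1158/27409) = 4421/5000 ≈ 0.884200
step 4 [2y] swap r/2=1263/36146: DF=(1 − 1263/36146·(0.951600+0.905100+0.884200))/(1+1263/36146) = 8737/10000 ≈ 0.873700
step 5 [2.5y] zero: DF = P = 8717/10000 ≈ 0.871700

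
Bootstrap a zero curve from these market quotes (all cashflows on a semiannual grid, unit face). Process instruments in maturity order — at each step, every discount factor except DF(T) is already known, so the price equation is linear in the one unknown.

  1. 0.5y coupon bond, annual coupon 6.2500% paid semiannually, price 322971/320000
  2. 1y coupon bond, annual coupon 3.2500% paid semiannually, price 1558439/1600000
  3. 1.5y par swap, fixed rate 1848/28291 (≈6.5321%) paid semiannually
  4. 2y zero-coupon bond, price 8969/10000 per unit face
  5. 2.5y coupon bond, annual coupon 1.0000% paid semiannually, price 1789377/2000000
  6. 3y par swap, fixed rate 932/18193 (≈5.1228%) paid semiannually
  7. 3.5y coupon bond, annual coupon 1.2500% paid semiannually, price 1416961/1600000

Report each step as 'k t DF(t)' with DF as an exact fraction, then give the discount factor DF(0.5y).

step 1 [0.5y] bond c/2=1/32: DF=(322971/320000 − 1/32·(0))/(1+1/32) = 9787/10000 ≈ 0.978700
step 2 [1y] bond c/2=13/800: DF=(1558439/1600000 − 13/800·(0.978700))/(1+13/800) = 2357/2500 ≈ 0.942800
step 3 [1.5y] swap r/2=924/28291: DF=(1 − 924/28291·(0.978700+0.942800))/(1+924/28291) = 2269/2500 ≈ 0.907600
step 4 [2y] zero: DF = P = 8969/10000 ≈ 0.896900
step 5 [2.5y] bond c/2=1/200: DF=(1789377/2000000 − 1/200·(0.978700+0.942800+0.907600+0.896900))/(1+1/200) = 8717/10000 ≈ 0.871700
step 6 [3y] swap r/2=466/18193: DF=(1 − 466/18193·(0.978700+0.942800+0.907600+0.896900+0.871700))/(1+466/18193) = 4301/5000 ≈ 0.860200
step 7 [3.5y] bond c/2=1/160: DF=(1416961/1600000 − 1/160·(0.978700+0.942800+0.907600+0.896900+0.871700+0.860200))/(1+1/160) = 4231/5000 ≈ 0.846200

1 1/2 9787/10000
2 1 2357/2500
3 3/2 2269/2500
4 2 8969/10000
5 5/2 8717/10000
6 3 4301/5000
7 7/2 4231/5000
DF(0.5y) = 9787/10000 ≈ 0.978700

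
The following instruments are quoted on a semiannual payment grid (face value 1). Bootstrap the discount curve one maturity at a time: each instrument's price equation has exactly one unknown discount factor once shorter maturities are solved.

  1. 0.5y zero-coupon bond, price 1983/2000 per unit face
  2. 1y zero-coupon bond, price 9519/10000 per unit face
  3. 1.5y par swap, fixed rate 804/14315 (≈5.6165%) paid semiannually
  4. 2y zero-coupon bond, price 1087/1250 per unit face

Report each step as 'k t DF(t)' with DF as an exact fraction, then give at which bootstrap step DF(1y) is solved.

step 1 [0.5y] zero: DF = P = 1983/2000 ≈ 0.991500
step 2 [1y] zero: DF = P = 9519/10000 ≈ 0.951900
step 3 [1.5y] swap r/2=402/14315: DF=(1 − 402/14315·(0.991500+0.951900))/(1+402/14315) = 2299/2500 ≈ 0.919600
step 4 [2y] zero: DF = P = 1087/1250 ≈ 0.869600

1 1/2 1983/2000
2 1 9519/10000
3 3/2 2299/2500
4 2 1087/1250
DF(1y) is solved at step 2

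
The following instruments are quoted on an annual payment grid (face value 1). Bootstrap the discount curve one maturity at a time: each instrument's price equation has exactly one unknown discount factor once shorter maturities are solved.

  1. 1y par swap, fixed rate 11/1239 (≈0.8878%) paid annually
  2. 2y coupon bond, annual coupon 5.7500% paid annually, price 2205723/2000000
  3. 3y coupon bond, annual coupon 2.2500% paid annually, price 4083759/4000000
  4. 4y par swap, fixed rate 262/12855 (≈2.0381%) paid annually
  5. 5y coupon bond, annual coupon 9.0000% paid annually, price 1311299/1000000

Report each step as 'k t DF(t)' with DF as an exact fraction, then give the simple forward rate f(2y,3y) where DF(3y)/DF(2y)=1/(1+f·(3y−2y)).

step 1 [1y] swap r/1=11/1239: DF=(1 − 11/1239·(0))/(1+11/1239) = 1239/1250 ≈ 0.991200
step 2 [2y] bond c/1=23/400: DF=(2205723/2000000 − 23/400·(0.991200))/(1+23/400) = 989/1000 ≈ 0.989000
step 3 [3y] bond c/1=9/400: DF=(4083759/4000000 − 9/400·(0.991200+0.989000))/(1+9/400) = 9549/10000 ≈ 0.954900
step 4 [4y] swap r/1=262/12855: DF=(1 − 262/12855·(0.991200+0.989000+0.954900))/(1+262/12855) = 4607/5000 ≈ 0.921400
step 5 [5y] bond c/1=9/100: DF=(1311299/1000000 − 9/100·(0.991200+0.989000+0.954900+0.921400))/(1+9/100) = 4423/5000 ≈ 0.884600

1 1 1239/1250
2 2 989/1000
3 3 9549/10000
4 4 4607/5000
5 5 4423/5000
f(2y,3y) = ((989/1000)/(9549/10000) − 1)/(1) = 341/9549 ≈ 3.5711%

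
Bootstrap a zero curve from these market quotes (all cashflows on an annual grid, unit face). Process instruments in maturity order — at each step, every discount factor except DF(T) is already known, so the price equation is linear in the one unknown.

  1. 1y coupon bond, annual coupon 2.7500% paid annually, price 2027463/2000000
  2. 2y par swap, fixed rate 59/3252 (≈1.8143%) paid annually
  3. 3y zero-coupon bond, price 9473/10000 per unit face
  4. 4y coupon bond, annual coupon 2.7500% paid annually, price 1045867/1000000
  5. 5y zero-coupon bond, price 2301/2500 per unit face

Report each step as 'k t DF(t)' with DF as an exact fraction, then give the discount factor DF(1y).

step 1 [1y] bond c/1=11/400: DF=(2027463/2000000 − 11/400·(0))/(1+11/400) = 4933/5000 ≈ 0.986600
step 2 [2y] swap r/1=59/3252: DF=(1 − 59/3252·(0.986600))/(1+59/3252) = 4823/5000 ≈ 0.964600
step 3 [3y] zero: DF = P = 9473/10000 ≈ 0.947300
step 4 [4y] bond c/1=11/400: DF=(1045867/1000000 − 11/400·(0.986600+0.964600+0.947300))/(1+11/400) = 9403/10000 ≈ 0.940300
step 5 [5y] zero: DF = P = 2301/2500 ≈ 0.920400

1 1 4933/5000
2 2 4823/5000
3 3 9473/10000
4 4 9403/10000
5 5 2301/2500
DF(1y) = 4933/5000 ≈ 0.986600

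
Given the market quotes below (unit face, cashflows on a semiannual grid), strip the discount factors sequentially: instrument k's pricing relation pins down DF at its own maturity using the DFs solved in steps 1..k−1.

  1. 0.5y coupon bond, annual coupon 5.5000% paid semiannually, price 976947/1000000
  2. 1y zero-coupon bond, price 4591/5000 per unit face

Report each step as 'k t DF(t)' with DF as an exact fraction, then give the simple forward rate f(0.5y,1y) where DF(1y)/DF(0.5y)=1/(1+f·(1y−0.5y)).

1 1/2 2377/2500
2 1 4591/5000
f(0.5y,1y) = ((2377/2500)/(4591/5000) − 1)/(1/2) = 326/4591 ≈ 7.1008%

step 1 [0.5y] bond c/2=11/400: DF=(976947/1000000 − 11/400·(0))/(1+11/400) = 2377/2500 ≈ 0.950800
step 2 [1y] zero: DF = P = 4591/5000 ≈ 0.918200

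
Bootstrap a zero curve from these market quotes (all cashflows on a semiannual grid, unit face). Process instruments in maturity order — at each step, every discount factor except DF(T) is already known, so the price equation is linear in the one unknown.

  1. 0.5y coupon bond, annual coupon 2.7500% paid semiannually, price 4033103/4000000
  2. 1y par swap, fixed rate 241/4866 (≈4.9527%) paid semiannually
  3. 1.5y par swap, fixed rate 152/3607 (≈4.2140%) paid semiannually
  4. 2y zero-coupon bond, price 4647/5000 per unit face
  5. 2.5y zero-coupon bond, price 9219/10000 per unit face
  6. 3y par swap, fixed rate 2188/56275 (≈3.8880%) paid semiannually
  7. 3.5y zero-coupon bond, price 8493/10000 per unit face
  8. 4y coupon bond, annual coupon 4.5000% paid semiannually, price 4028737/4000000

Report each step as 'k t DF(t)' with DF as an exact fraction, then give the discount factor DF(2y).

step 1 [0.5y] bond c/2=11/800: DF=(4033103/4000000 − 11/800·(0))/(1+11/800) = 4973/5000 ≈ 0.994600
step 2 [1y] swap r/2=241/9732: DF=(1 − 241/9732·(0.994600))/(1+241/9732) = 4759/5000 ≈ 0.951800
step 3 [1.5y] swap r/2=76/3607: DF=(1 − 76/3607·(0.994600+0.951800))/(1+76/3607) = 587/625 ≈ 0.939200
step 4 [2y] zero: DF = P = 4647/5000 ≈ 0.929400
step 5 [2.5y] zero: DF = P = 9219/10000 ≈ 0.921900
step 6 [3y] swap r/2=1094/56275: DF=(1 − 1094/56275·(0.994600+0.951800+0.939200+0.929400+0.921900))/(1+1094/56275) = 4453/5000 ≈ 0.890600
step 7 [3.5y] zero: DF = P = 8493/10000 ≈ 0.849300
step 8 [4y] bond c/2=9/400: DF=(4028737/4000000 − 9/400·(0.994600+0.951800+0.939200+0.929400+0.921900+0.890600+0.849300))/(1+9/400) = 337/400 ≈ 0.842500

1 1/2 4973/5000
2 1 4759/5000
3 3/2 587/625
4 2 4647/5000
5 5/2 9219/10000
6 3 4453/5000
7 7/2 8493/10000
8 4 337/400
DF(2y) = 4647/5000 ≈ 0.929400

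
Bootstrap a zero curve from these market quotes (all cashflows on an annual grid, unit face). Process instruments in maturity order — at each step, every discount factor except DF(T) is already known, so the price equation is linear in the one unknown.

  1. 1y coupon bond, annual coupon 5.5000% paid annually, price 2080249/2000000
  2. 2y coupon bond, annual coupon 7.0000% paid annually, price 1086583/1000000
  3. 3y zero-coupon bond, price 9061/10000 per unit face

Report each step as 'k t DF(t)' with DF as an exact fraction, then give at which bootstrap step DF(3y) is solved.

step 1 [1y] bond c/1=11/200: DF=(2080249/2000000 − 11/200·(0))/(1+11/200) = 9859/10000 ≈ 0.985900
step 2 [2y] bond c/1=7/100: DF=(1086583/1000000 − 7/100·(0.985900))/(1+7/100) = 951/1000 ≈ 0.951000
step 3 [3y] zero: DF = P = 9061/10000 ≈ 0.906100

1 1 9859/10000
2 2 951/1000
3 3 9061/10000
DF(3y) is solved at step 3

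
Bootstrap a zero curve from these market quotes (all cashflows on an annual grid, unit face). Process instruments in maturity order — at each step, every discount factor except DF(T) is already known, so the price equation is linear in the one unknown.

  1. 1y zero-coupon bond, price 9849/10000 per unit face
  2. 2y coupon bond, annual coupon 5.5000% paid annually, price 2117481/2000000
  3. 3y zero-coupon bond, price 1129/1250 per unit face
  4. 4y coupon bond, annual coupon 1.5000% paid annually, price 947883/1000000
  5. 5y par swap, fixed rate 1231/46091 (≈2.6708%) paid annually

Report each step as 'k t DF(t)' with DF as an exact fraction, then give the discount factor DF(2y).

1 1 9849/10000
2 2 4761/5000
3 3 1129/1250
4 4 8919/10000
5 5 8769/10000
DF(2y) = 4761/5000 ≈ 0.952200

step 1 [1y] zero: DF = P = 9849/10000 ≈ 0.984900
step 2 [2y] bond c/1=11/200: DF=(2117481/2000000 − 11/200·(0.984900))/(1+11/200) = 4761/5000 ≈ 0.952200
step 3 [3y] zero: DF = P = 1129/1250 ≈ 0.903200
step 4 [4y] bond c/1=3/200: DF=(947883/1000000 − 3/200·(0.984900+0.952200+0.903200))/(1+3/200) = 8919/10000 ≈ 0.891900
step 5 [5y] swap r/1=1231/46091: DF=(1 − 1231/46091·(0.984900+0.952200+0.903200+0.891900))/(1+1231/46091) = 8769/10000 ≈ 0.876900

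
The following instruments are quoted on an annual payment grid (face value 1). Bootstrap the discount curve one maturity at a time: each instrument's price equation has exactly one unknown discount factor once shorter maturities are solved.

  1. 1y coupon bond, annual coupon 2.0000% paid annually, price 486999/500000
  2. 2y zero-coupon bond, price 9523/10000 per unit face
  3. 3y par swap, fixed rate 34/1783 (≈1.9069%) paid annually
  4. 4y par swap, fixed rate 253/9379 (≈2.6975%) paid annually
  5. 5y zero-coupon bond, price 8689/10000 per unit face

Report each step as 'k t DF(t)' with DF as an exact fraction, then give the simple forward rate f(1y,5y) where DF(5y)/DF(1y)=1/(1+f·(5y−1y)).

step 1 [1y] bond c/1=1/50: DF=(486999/500000 − 1/50·(0))/(1+1/50) = 9549/10000 ≈ 0.954900
step 2 [2y] zero: DF = P = 9523/10000 ≈ 0.952300
step 3 [3y] swap r/1=34/1783: DF=(1 − 34/1783·(0.954900+0.952300))/(1+34/1783) = 591/625 ≈ 0.945600
step 4 [4y] swap r/1=253/9379: DF=(1 − 253/9379·(0.954900+0.952300+0.945600))/(1+253/9379) = 2247/2500 ≈ 0.898800
step 5 [5y] zero: DF = P = 8689/10000 ≈ 0.868900

1 1 9549/10000
2 2 9523/10000
3 3 591/625
4 4 2247/2500
5 5 8689/10000
f(1y,5y) = ((9549/10000)/(8689/10000) − 1)/(4) = 215/8689 ≈ 2.4744%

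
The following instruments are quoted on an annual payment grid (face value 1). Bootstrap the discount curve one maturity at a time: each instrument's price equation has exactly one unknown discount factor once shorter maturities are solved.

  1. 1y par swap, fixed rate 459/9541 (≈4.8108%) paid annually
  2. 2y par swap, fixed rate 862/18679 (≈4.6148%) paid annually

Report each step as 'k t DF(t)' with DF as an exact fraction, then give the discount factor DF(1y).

1 1 9541/10000
2 2 4569/5000
DF(1y) = 9541/10000 ≈ 0.954100

step 1 [1y] swap r/1=459/9541: DF=(1 − 459/9541·(0))/(1+459/9541) = 9541/10000 ≈ 0.954100
step 2 [2y] swap r/1=862/18679: DF=(1 − 862/18679·(0.954100))/(1+862/18679) = 4569/5000 ≈ 0.913800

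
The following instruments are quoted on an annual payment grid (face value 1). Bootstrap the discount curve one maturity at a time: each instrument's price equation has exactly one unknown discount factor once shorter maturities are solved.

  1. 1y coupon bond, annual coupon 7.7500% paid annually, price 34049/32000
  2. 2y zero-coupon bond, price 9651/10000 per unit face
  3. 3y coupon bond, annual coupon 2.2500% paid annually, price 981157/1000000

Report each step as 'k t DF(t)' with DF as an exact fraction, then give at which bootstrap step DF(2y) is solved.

1 1 79/80
2 2 9651/10000
3 3 4583/5000
DF(2y) is solved at step 2

step 1 [1y] bond c/1=31/400: DF=(34049/32000 − 31/400·(0))/(1+31/400) = 79/80 ≈ 0.987500
step 2 [2y] zero: DF = P = 9651/10000 ≈ 0.965100
step 3 [3y] bond c/1=9/400: DF=(981157/1000000 − 9/400·(0.987500+0.965100))/(1+9/400) = 4583/5000 ≈ 0.916600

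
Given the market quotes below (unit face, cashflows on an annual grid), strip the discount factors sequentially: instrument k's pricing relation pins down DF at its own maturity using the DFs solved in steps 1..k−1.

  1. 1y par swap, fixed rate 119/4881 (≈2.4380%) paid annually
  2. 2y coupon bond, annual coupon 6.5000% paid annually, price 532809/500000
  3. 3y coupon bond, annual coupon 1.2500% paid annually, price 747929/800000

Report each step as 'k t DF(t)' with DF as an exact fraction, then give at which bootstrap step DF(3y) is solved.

1 1 4881/5000
2 2 941/1000
3 3 8997/10000
DF(3y) is solved at step 3

step 1 [1y] swap r/1=119/4881: DF=(1 − 119/4881·(0))/(1+119/4881) = 4881/5000 ≈ 0.976200
step 2 [2y] bond c/1=13/200: DF=(532809/500000 − 13/200·(0.976200))/(1+13/200) = 941/1000 ≈ 0.941000
step 3 [3y] bond c/1=1/80: DF=(747929/800000 − 1/80·(0.976200+0.941000))/(1+1/80) = 8997/10000 ≈ 0.899700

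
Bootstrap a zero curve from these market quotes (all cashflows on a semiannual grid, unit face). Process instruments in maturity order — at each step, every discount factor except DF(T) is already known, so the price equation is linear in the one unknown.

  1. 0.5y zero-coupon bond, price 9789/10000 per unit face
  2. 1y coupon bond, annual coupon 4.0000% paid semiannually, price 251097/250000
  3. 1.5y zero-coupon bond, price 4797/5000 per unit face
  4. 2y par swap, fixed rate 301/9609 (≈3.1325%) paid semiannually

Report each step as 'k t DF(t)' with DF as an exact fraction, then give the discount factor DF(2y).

1 1/2 9789/10000
2 1 1931/2000
3 3/2 4797/5000
4 2 4699/5000
DF(2y) = 4699/5000 ≈ 0.939800

step 1 [0.5y] zero: DF = P = 9789/10000 ≈ 0.978900
step 2 [1y] bond c/2=1/50: DF=(251097/250000 − 1/50·(0.978900))/(1+1/50) = 1931/2000 ≈ 0.965500
step 3 [1.5y] zero: DF = P = 4797/5000 ≈ 0.959400
step 4 [2y] swap r/2=301/19218: DF=(1 − 301/19218·(0.978900+0.965500+0.959400))/(1+301/19218) = 4699/5000 ≈ 0.939800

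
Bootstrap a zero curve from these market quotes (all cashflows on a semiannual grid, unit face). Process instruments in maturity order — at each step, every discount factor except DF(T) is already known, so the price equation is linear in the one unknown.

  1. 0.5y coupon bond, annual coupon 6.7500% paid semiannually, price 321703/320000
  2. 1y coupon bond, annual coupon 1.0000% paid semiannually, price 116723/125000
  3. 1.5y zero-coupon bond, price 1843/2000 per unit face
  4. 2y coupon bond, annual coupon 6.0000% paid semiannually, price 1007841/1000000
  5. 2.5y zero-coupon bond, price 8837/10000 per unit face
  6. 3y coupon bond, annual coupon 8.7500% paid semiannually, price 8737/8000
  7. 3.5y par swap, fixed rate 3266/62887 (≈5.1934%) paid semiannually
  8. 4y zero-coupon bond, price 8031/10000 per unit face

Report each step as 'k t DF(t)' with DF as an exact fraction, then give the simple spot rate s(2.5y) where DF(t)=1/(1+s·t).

step 1 [0.5y] bond c/2=27/800: DF=(321703/320000 − 27/800·(0))/(1+27/800) = 389/400 ≈ 0.972500
step 2 [1y] bond c/2=1/200: DF=(116723/125000 − 1/200·(0.972500))/(1+1/200) = 9243/10000 ≈ 0.924300
step 3 [1.5y] zero: DF = P = 1843/2000 ≈ 0.921500
step 4 [2y] bond c/2=3/100: DF=(1007841/1000000 − 3/100·(0.972500+0.924300+0.921500))/(1+3/100) = 2241/2500 ≈ 0.896400
step 5 [2.5y] zero: DF = P = 8837/10000 ≈ 0.883700
step 6 [3y] bond c/2=7/160: DF=(8737/8000 − 7/160·(0.972500+0.924300+0.921500+0.896400+0.883700))/(1+7/160) = 1067/1250 ≈ 0.853600
step 7 [3.5y] swap r/2=1633/62887: DF=(1 − 1633/62887·(0.972500+0.924300+0.921500+0.896400+0.883700+0.853600))/(1+1633/62887) = 8367/10000 ≈ 0.836700
step 8 [4y] zero: DF = P = 8031/10000 ≈ 0.803100

1 1/2 389/400
2 1 9243/10000
3 3/2 1843/2000
4 2 2241/2500
5 5/2 8837/10000
6 3 1067/1250
7 7/2 8367/10000
8 4 8031/10000
s(2.5y) = (1/(8837/10000) − 1)/(5/2) = 2326/44185 ≈ 5.2642%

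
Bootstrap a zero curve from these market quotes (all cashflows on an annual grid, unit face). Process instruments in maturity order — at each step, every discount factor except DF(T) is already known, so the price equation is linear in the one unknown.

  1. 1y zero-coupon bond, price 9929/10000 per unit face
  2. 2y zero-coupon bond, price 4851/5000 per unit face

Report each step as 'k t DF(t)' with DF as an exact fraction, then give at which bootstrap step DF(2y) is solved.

1 1 9929/10000
2 2 4851/5000
DF(2y) is solved at step 2

step 1 [1y] zero: DF = P = 9929/10000 ≈ 0.992900
step 2 [2y] zero: DF = P = 4851/5000 ≈ 0.970200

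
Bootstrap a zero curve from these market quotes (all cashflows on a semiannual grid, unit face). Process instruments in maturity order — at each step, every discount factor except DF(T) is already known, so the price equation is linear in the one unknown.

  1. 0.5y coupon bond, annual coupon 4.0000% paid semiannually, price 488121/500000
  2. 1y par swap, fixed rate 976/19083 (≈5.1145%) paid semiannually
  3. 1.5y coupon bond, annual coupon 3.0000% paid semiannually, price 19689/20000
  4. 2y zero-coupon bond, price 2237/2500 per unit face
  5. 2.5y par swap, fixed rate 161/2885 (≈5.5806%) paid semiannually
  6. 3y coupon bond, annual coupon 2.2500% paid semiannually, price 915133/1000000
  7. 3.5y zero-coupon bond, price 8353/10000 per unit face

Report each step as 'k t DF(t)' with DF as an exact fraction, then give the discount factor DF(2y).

1 1/2 9571/10000
2 1 1189/1250
3 3/2 9417/10000
4 2 2237/2500
5 5/2 1089/1250
6 3 1067/1250
7 7/2 8353/10000
DF(2y) = 2237/2500 ≈ 0.894800

step 1 [0.5y] bond c/2=1/50: DF=(488121/500000 − 1/50·(0))/(1+1/50) = 9571/10000 ≈ 0.957100
step 2 [1y] swap r/2=488/19083: DF=(1 − 488/19083·(0.957100))/(1+488/19083) = 1189/1250 ≈ 0.951200
step 3 [1.5y] bond c/2=3/200: DF=(19689/20000 − 3/200·(0.957100+0.951200))/(1+3/200) = 9417/10000 ≈ 0.941700
step 4 [2y] zero: DF = P = 2237/2500 ≈ 0.894800
step 5 [2.5y] swap r/2=161/5770: DF=(1 − 161/5770·(0.957100+0.951200+0.941700+0.894800))/(1+161/5770) = 1089/1250 ≈ 0.871200
step 6 [3y] bond c/2=9/800: DF=(915133/1000000 − 9/800·(0.957100+0.951200+0.941700+0.894800+0.871200))/(1+9/800) = 1067/1250 ≈ 0.853600
step 7 [3.5y] zero: DF = P = 8353/10000 ≈ 0.835300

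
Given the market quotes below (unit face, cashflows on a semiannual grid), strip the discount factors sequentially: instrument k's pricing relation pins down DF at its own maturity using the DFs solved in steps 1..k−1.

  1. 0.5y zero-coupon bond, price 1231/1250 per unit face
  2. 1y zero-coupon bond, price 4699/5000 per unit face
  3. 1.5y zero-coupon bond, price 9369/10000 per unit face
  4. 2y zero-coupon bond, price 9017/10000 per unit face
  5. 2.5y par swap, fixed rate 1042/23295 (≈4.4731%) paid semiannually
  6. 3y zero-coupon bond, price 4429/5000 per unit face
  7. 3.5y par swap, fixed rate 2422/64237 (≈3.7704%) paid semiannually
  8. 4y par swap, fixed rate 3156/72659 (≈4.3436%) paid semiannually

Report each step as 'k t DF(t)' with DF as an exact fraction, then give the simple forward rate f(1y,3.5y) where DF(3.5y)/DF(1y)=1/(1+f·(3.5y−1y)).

step 1 [0.5y] zero: DF = P = 1231/1250 ≈ 0.984800
step 2 [1y] zero: DF = P = 4699/5000 ≈ 0.939800
step 3 [1.5y] zero: DF = P = 9369/10000 ≈ 0.936900
step 4 [2y] zero: DF = P = 9017/10000 ≈ 0.901700
step 5 [2.5y] swap r/2=521/23295: DF=(1 − 521/23295·(0.984800+0.939800+0.936900+0.901700))/(1+521/23295) = 4479/5000 ≈ 0.895800
step 6 [3y] zero: DF = P = 4429/5000 ≈ 0.885800
step 7 [3.5y] swap r/2=1211/64237: DF=(1 − 1211/64237·(0.984800+0.939800+0.936900+0.901700+0.895800+0.885800))/(1+1211/64237) = 8789/10000 ≈ 0.878900
step 8 [4y] swap r/2=1578/72659: DF=(1 − 1578/72659·(0.984800+0.939800+0.936900+0.901700+0.895800+0.885800+0.878900))/(1+1578/72659) = 4211/5000 ≈ 0.842200

1 1/2 1231/1250
2 1 4699/5000
3 3/2 9369/10000
4 2 9017/10000
5 5/2 4479/5000
6 3 4429/5000
7 7/2 8789/10000
8 4 4211/5000
f(1y,3.5y) = ((4699/5000)/(8789/10000) − 1)/(5/2) = 1218/43945 ≈ 2.7716%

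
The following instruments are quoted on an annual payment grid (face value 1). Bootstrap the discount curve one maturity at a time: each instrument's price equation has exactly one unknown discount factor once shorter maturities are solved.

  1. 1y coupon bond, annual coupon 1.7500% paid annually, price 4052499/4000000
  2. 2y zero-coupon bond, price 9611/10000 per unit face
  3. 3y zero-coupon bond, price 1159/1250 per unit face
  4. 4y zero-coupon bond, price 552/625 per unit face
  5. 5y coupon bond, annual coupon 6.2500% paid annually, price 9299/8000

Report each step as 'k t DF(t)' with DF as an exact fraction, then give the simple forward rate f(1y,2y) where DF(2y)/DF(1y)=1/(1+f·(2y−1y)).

step 1 [1y] bond c/1=7/400: DF=(4052499/4000000 − 7/400·(0))/(1+7/400) = 9957/10000 ≈ 0.995700
step 2 [2y] zero: DF = P = 9611/10000 ≈ 0.961100
step 3 [3y] zero: DF = P = 1159/1250 ≈ 0.927200
step 4 [4y] zero: DF = P = 552/625 ≈ 0.883200
step 5 [5y] bond c/1=1/16: DF=(9299/8000 − 1/16·(0.995700+0.961100+0.927200+0.883200))/(1+1/16) = 2181/2500 ≈ 0.872400

1 1 9957/10000
2 2 9611/10000
3 3 1159/1250
4 4 552/625
5 5 2181/2500
f(1y,2y) = ((9957/10000)/(9611/10000) − 1)/(1) = 346/9611 ≈ 3.6000%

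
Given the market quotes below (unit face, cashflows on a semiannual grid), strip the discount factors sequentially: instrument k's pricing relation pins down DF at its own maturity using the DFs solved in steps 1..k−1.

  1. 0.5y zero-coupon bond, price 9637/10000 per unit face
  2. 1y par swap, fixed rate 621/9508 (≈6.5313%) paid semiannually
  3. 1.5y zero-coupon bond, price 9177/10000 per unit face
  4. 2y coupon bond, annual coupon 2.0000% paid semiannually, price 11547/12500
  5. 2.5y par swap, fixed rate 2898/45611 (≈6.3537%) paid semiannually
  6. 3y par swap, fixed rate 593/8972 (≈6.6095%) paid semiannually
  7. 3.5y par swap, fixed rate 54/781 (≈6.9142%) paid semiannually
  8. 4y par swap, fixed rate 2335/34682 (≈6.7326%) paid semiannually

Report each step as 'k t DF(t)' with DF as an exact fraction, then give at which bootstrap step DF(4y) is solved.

step 1 [0.5y] zero: DF = P = 9637/10000 ≈ 0.963700
step 2 [1y] swap r/2=621/19016: DF=(1 − 621/19016·(0.963700))/(1+621/19016) = 9379/10000 ≈ 0.937900
step 3 [1.5y] zero: DF = P = 9177/10000 ≈ 0.917700
step 4 [2y] bond c/2=1/100: DF=(11547/12500 − 1/100·(0.963700+0.937900+0.917700))/(1+1/100) = 8867/10000 ≈ 0.886700
step 5 [2.5y] swap r/2=1449/45611: DF=(1 − 1449/45611·(0.963700+0.937900+0.917700+0.886700))/(1+1449/45611) = 8551/10000 ≈ 0.855100
step 6 [3y] swap r/2=593/17944: DF=(1 − 593/17944·(0.963700+0.937900+0.917700+0.886700+0.855100))/(1+593/17944) = 8221/10000 ≈ 0.822100
step 7 [3.5y] swap r/2=27/781: DF=(1 − 27/781·(0.963700+0.937900+0.917700+0.886700+0.855100+0.822100))/(1+27/781) = 7867/10000 ≈ 0.786700
step 8 [4y] swap r/2=2335/69364: DF=(1 − 2335/69364·(0.963700+0.937900+0.917700+0.886700+0.855100+0.822100+0.786700))/(1+2335/69364) = 1533/2000 ≈ 0.766500

1 1/2 9637/10000
2 1 9379/10000
3 3/2 9177/10000
4 2 8867/10000
5 5/2 8551/10000
6 3 8221/10000
7 7/2 7867/10000
8 4 1533/2000
DF(4y) is solved at step 8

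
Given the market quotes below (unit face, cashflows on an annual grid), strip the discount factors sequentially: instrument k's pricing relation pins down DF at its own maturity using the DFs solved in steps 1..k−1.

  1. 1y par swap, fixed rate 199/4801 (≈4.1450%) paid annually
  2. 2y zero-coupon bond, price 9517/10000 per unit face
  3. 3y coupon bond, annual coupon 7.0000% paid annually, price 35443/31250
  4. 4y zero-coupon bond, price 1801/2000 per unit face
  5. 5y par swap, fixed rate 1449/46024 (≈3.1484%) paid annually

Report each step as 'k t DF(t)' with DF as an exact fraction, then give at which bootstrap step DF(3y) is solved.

1 1 4801/5000
2 2 9517/10000
3 3 9349/10000
4 4 1801/2000
5 5 8551/10000
DF(3y) is solved at step 3

step 1 [1y] swap r/1=199/4801: DF=(1 − 199/4801·(0))/(1+199/4801) = 4801/5000 ≈ 0.960200
step 2 [2y] zero: DF = P = 9517/10000 ≈ 0.951700
step 3 [3y] bond c/1=7/100: DF=(35443/31250 − 7/100·(0.960200+0.951700))/(1+7/100) = 9349/10000 ≈ 0.934900
step 4 [4y] zero: DF = P = 1801/2000 ≈ 0.900500
step 5 [5y] swap r/1=1449/46024: DF=(1 − 1449/46024·(0.960200+0.951700+0.934900+0.900500))/(1+1449/46024) = 8551/10000 ≈ 0.855100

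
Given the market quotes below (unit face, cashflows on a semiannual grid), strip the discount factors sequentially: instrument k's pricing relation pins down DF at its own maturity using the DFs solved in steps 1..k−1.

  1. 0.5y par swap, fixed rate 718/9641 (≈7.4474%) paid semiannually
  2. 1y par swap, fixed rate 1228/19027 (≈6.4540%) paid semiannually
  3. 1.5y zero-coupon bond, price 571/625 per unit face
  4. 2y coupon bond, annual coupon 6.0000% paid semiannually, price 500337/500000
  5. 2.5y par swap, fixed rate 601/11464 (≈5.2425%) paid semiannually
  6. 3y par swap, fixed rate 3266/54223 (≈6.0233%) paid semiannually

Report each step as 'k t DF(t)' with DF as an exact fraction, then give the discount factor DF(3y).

step 1 [0.5y] swap r/2=359/9641: DF=(1 − 359/9641·(0))/(1+359/9641) = 9641/10000 ≈ 0.964100
step 2 [1y] swap r/2=614/19027: DF=(1 − 614/19027·(0.964100))/(1+614/19027) = 4693/5000 ≈ 0.938600
step 3 [1.5y] zero: DF = P = 571/625 ≈ 0.913600
step 4 [2y] bond c/2=3/100: DF=(500337/500000 − 3/100·(0.964100+0.938600+0.913600))/(1+3/100) = 1779/2000 ≈ 0.889500
step 5 [2.5y] swap r/2=601/22928: DF=(1 − 601/22928·(0.964100+0.938600+0.913600+0.889500))/(1+601/22928) = 4399/5000 ≈ 0.879800
step 6 [3y] swap r/2=1633/54223: DF=(1 − 1633/54223·(0.964100+0.938600+0.913600+0.889500+0.879800))/(1+1633/54223) = 8367/10000 ≈ 0.836700

1 1/2 9641/10000
2 1 4693/5000
3 3/2 571/625
4 2 1779/2000
5 5/2 4399/5000
6 3 8367/10000
DF(3y) = 8367/10000 ≈ 0.836700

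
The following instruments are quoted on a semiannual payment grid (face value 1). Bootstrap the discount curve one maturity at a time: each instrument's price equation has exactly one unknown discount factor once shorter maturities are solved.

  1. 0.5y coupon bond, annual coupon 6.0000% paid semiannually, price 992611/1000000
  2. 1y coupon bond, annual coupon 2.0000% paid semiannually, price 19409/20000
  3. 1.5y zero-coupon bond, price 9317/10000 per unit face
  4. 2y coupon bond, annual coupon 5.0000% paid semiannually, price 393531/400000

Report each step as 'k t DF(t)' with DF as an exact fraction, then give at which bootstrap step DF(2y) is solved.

step 1 [0.5y] bond c/2=3/100: DF=(992611/1000000 − 3/100·(0))/(1+3/100) = 9637/10000 ≈ 0.963700
step 2 [1y] bond c/2=1/100: DF=(19409/20000 − 1/100·(0.963700))/(1+1/100) = 9513/10000 ≈ 0.951300
step 3 [1.5y] zero: DF = P = 9317/10000 ≈ 0.931700
step 4 [2y] bond c/2=1/40: DF=(393531/400000 − 1/40·(0.963700+0.951300+0.931700))/(1+1/40) = 1113/1250 ≈ 0.890400

1 1/2 9637/10000
2 1 9513/10000
3 3/2 9317/10000
4 2 1113/1250
DF(2y) is solved at step 4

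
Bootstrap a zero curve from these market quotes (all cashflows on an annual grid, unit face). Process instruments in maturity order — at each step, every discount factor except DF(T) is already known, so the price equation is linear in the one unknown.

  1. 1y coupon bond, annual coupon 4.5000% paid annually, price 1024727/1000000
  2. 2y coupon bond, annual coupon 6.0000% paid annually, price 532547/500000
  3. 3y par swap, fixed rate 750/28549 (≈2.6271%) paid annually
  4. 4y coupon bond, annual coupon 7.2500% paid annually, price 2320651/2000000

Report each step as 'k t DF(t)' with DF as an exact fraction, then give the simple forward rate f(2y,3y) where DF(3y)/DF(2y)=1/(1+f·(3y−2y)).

1 1 4903/5000
2 2 9493/10000
3 3 37/40
4 4 8889/10000
f(2y,3y) = ((9493/10000)/(37/40) − 1)/(1) = 243/9250 ≈ 2.6270%

step 1 [1y] bond c/1=9/200: DF=(1024727/1000000 − 9/200·(0))/(1+9/200) = 4903/5000 ≈ 0.980600
step 2 [2y] bond c/1=3/50: DF=(532547/500000 − 3/50·(0.980600))/(1+3/50) = 9493/10000 ≈ 0.949300
step 3 [3y] swap r/1=750/28549: DF=(1 − 750/28549·(0.980600+0.949300))/(1+750/28549) = 37/40 ≈ 0.925000
step 4 [4y] bond c/1=29/400: DF=(2320651/2000000 − 29/400·(0.980600+0.949300+0.925000))/(1+29/400) = 8889/10000 ≈ 0.888900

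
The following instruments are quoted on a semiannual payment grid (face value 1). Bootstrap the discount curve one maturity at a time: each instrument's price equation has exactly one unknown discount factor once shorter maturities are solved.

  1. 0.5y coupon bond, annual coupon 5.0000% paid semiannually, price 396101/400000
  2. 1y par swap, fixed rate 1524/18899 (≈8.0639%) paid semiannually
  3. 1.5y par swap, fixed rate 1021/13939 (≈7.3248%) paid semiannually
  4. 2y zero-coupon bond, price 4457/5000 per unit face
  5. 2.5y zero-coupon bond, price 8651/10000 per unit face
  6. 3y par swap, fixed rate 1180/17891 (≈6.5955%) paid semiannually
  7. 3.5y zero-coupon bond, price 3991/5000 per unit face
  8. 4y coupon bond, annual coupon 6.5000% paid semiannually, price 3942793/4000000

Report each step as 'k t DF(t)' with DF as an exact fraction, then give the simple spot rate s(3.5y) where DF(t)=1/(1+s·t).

1 1/2 9661/10000
2 1 4619/5000
3 3/2 8979/10000
4 2 4457/5000
5 5/2 8651/10000
6 3 823/1000
7 7/2 3991/5000
8 4 3803/5000
s(3.5y) = (1/(3991/5000) − 1)/(7/2) = 2018/27937 ≈ 7.2234%

step 1 [0.5y] bond c/2=1/40: DF=(396101/400000 − 1/40·(0))/(1+1/40) = 9661/10000 ≈ 0.966100
step 2 [1y] swap r/2=762/18899: DF=(1 − 762/18899·(0.966100))/(1+762/18899) = 4619/5000 ≈ 0.923800
step 3 [1.5y] swap r/2=1021/27878: DF=(1 − 1021/27878·(0.966100+0.923800))/(1+1021/27878) = 8979/10000 ≈ 0.897900
step 4 [2y] zero: DF = P = 4457/5000 ≈ 0.891400
step 5 [2.5y] zero: DF = P = 8651/10000 ≈ 0.865100
step 6 [3y] swap r/2=590/17891: DF=(1 − 590/17891·(0.966100+0.923800+0.897900+0.891400+0.865100))/(1+590/17891) = 823/1000 ≈ 0.823000
step 7 [3.5y] zero: DF = P = 3991/5000 ≈ 0.798200
step 8 [4y] bond c/2=13/400: DF=(3942793/4000000 − 13/400·(0.966100+0.923800+0.897900+0.891400+0.865100+0.823000+0.798200))/(1+13/400) = 3803/5000 ≈ 0.760600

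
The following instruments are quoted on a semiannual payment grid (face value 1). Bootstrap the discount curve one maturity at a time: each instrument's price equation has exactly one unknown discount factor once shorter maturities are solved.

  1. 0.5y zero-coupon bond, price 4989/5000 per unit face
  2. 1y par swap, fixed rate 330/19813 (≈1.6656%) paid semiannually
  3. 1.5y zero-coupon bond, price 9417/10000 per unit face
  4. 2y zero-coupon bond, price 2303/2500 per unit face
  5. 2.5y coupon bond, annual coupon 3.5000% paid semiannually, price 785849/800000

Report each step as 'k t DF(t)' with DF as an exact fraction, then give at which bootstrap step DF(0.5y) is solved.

1 1/2 4989/5000
2 1 1967/2000
3 3/2 9417/10000
4 2 2303/2500
5 5/2 8993/10000
DF(0.5y) is solved at step 1

step 1 [0.5y] zero: DF = P = 4989/5000 ≈ 0.997800
step 2 [1y] swap r/2=165/19813: DF=(1 − 165/19813·(0.997800))/(1+165/19813) = 1967/2000 ≈ 0.983500
step 3 [1.5y] zero: DF = P = 9417/10000 ≈ 0.941700
step 4 [2y] zero: DF = P = 2303/2500 ≈ 0.921200
step 5 [2.5y] bond c/2=7/400: DF=(785849/800000 − 7/400·(0.997800+0.983500+0.941700+0.921200))/(1+7/400) = 8993/10000 ≈ 0.899300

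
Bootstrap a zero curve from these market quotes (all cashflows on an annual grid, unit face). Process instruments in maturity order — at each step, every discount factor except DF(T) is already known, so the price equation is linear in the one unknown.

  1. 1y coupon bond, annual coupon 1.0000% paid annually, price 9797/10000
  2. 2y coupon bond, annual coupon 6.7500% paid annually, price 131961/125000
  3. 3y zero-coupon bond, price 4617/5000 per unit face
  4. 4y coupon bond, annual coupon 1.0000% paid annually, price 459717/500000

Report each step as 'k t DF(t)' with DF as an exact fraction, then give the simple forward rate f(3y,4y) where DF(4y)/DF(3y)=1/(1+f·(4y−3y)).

1 1 97/100
2 2 2319/2500
3 3 4617/5000
4 4 1103/1250
f(3y,4y) = ((4617/5000)/(1103/1250) − 1)/(1) = 205/4412 ≈ 4.6464%

step 1 [1y] bond c/1=1/100: DF=(9797/10000 − 1/100·(0))/(1+1/100) = 97/100 ≈ 0.970000
step 2 [2y] bond c/1=27/400: DF=(131961/125000 − 27/400·(0.970000))/(1+27/400) = 2319/2500 ≈ 0.927600
step 3 [3y] zero: DF = P = 4617/5000 ≈ 0.923400
step 4 [4y] bond c/1=1/100: DF=(459717/500000 − 1/100·(0.970000+0.927600+0.923400))/(1+1/100) = 1103/1250 ≈ 0.882400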